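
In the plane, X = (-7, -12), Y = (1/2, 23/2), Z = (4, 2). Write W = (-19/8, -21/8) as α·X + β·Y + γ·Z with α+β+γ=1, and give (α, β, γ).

Signed area of the reference triangle: [XYZ] = ½·((-7)·(23/2−2) + (1/2)·(2−(-12)) + 4·(-12−(23/2))) = ½·(-133/2 + 7 − 94) = -307/4.
[WYZ] = ½·((-19/8)·(23/2−2) + (1/2)·(2−(-21/8)) + 4·(-21/8−(23/2))) = ½·(-361/16 + 37/16 − 113/2) = -307/8, so the X-coordinate is (-307/8)/(-307/4) = 1/2.
[XWZ] = ½·((-7)·(-21/8−2) + (-19/8)·(2−(-12)) + 4·(-12−(-21/8))) = ½·(259/8 − 133/4 − 75/2) = -307/16, so the Y-coordinate is 1/4.
[XYW] = ½·((-7)·(23/2−(-21/8)) + (1/2)·(-21/8−(-12)) + (-19/8)·(-12−(23/2))) = ½·(-791/8 + 75/16 + 893/16) = -307/16, so the Z-coordinate is 1/4.
Check: 1/2 + 1/4 + 1/4 = 1.

(1/2, 1/4, 1/4)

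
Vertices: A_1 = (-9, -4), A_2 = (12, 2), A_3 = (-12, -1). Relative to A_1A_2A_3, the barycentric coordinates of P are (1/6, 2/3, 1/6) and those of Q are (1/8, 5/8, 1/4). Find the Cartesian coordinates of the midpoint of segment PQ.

Barycentric coordinates of the midpoint are the average: (7/48, 31/48, 5/24).
Converting: (7/48)·A_1 + (31/48)·A_2 + (5/24)·A_3 = (63/16, 1/2).

(63/16, 1/2)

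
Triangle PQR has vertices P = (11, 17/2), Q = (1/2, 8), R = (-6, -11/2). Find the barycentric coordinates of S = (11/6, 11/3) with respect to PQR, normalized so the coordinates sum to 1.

Signed area of the reference triangle: [PQR] = ½·(11·(8−(-11/2)) + (1/2)·(-11/2−(17/2)) + (-6)·(17/2−8)) = ½·(297/2 − 7 − 3) = 277/4.
[SQR] = ½·((11/6)·(8−(-11/2)) + (1/2)·(-11/2−(11/3)) + (-6)·(11/3−8)) = ½·(99/4 − 55/12 + 26) = 277/12, so the P-coordinate is (277/12)/(277/4) = 1/3.
[PSR] = ½·(11·(11/3−(-11/2)) + (11/6)·(-11/2−(17/2)) + (-6)·(17/2−(11/3))) = ½·(605/6 − 77/3 − 29) = 277/12, so the Q-coordinate is 1/3.
[PQS] = ½·(11·(8−(11/3)) + (1/2)·(11/3−(17/2)) + (11/6)·(17/2−8)) = ½·(143/3 − 29/12 + 11/12) = 277/12, so the R-coordinate is 1/3.
Check: 1/3 + 1/3 + 1/3 = 1.

(1/3, 1/3, 1/3)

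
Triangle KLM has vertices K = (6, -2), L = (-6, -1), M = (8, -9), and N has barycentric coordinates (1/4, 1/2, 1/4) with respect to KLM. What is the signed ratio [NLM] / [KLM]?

The signed ratio [NLM]/[KLM] equals the barycentric coordinate of N at vertex K, which is 1/4.

1/4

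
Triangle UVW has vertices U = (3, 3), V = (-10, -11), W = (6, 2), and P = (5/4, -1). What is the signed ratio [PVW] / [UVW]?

[UVW] = ½·(3·(-11−2) + (-10)·(2−3) + 6·(3−(-11))) = ½·(-39 + 10 + 84) = 55/2.
[PVW] = ½·((5/4)·(-11−2) + (-10)·(2−(-1)) + 6·(-1−(-11))) = ½·(-65/4 − 30 + 60) = 55/8, so the ratio is (55/8)/(55/2) = 1/4.

1/4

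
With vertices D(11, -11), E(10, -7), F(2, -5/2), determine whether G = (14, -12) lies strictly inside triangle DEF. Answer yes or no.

Barycentric coordinates of G: (4/5, 3/5, -2/5).
The three coordinates are positive, positive, negative; a point is interior exactly when all three are positive.

no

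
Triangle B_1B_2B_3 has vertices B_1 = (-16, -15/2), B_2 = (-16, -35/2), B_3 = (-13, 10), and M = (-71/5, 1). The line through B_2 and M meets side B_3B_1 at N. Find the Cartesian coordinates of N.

Barycentric coordinates of M with respect to B_1B_2B_3: (1/5, 1/5, 3/5).
On side B_3B_1 the B_2-coordinate is zero; dropping M's B_2-weight 1/5 and renormalizing the remaining 3/5 : 1/5 gives weights 3/4, 1/4 on B_3, B_1.
N = (3/4)·(-13, 10) + (1/4)·(-16, -15/2) = (-55/4, 45/8).

(-55/4, 45/8)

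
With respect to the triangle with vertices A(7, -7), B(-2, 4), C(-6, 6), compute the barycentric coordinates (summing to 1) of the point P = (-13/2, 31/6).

(1/6, -2/3, 3/2)

Signed area of the reference triangle: [ABC] = ½·(7·(4−6) + (-2)·(6−(-7)) + (-6)·(-7−4)) = ½·(-14 − 26 + 66) = 13.
[PBC] = ½·((-13/2)·(4−6) + (-2)·(6−(31/6)) + (-6)·(31/6−4)) = ½·(13 − 5/3 − 7) = 13/6, so the A-coordinate is (13/6)/13 = 1/6.
[APC] = ½·(7·(31/6−6) + (-13/2)·(6−(-7)) + (-6)·(-7−(31/6))) = ½·(-35/6 − 169/2 + 73) = -26/3, so the B-coordinate is -2/3.
[ABP] = ½·(7·(4−(31/6)) + (-2)·(31/6−(-7)) + (-13/2)·(-7−4)) = ½·(-49/6 − 73/3 + 143/2) = 39/2, so the C-coordinate is 3/2.
Check: 1/6 − 2/3 + 3/2 = 1.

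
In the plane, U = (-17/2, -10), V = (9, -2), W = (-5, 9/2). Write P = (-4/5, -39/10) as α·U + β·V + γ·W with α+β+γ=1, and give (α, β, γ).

(2/5, 2/5, 1/5)

Signed area of the reference triangle: [UVW] = ½·((-17/2)·(-2−(9/2)) + 9·(9/2−(-10)) + (-5)·(-10−(-2))) = ½·(221/4 + 261/2 + 40) = 903/8.
[PVW] = ½·((-4/5)·(-2−(9/2)) + 9·(9/2−(-39/10)) + (-5)·(-39/10−(-2))) = ½·(26/5 + 378/5 + 19/2) = 903/20, so the U-coordinate is (903/20)/(903/8) = 2/5.
[UPW] = ½·((-17/2)·(-39/10−(9/2)) + (-4/5)·(9/2−(-10)) + (-5)·(-10−(-39/10))) = ½·(357/5 − 58/5 + 61/2) = 903/20, so the V-coordinate is 2/5.
[UVP] = ½·((-17/2)·(-2−(-39/10)) + 9·(-39/10−(-10)) + (-4/5)·(-10−(-2))) = ½·(-323/20 + 549/10 + 32/5) = 903/40, so the W-coordinate is 1/5.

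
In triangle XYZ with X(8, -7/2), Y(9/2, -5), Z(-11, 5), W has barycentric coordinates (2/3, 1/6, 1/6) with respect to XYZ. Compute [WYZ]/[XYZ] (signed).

2/3

The signed ratio [WYZ]/[XYZ] equals the barycentric coordinate of W at vertex X, which is 2/3.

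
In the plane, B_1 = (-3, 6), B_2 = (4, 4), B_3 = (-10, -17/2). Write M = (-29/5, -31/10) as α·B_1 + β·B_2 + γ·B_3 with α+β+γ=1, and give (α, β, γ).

Signed area of the reference triangle: [B_1B_2B_3] = ½·((-3)·(4−(-17/2)) + 4·(-17/2−6) + (-10)·(6−4)) = ½·(-75/2 − 58 − 20) = -231/4.
[MB_2B_3] = ½·((-29/5)·(4−(-17/2)) + 4·(-17/2−(-31/10)) + (-10)·(-31/10−4)) = ½·(-145/2 − 108/5 + 71) = -231/20, so the B_1-coordinate is (-231/20)/(-231/4) = 1/5.
[B_1MB_3] = ½·((-3)·(-31/10−(-17/2)) + (-29/5)·(-17/2−6) + (-10)·(6−(-31/10))) = ½·(-81/5 + 841/10 − 91) = -231/20, so the B_2-coordinate is 1/5.
[B_1B_2M] = ½·((-3)·(4−(-31/10)) + 4·(-31/10−6) + (-29/5)·(6−4)) = ½·(-213/10 − 182/5 − 58/5) = -693/20, so the B_3-coordinate is 3/5.
Check: 1/5 + 1/5 + 3/5 = 1.

(1/5, 1/5, 3/5)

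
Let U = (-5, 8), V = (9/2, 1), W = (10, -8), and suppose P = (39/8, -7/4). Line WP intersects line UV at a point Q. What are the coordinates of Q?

Barycentric coordinates of P with respect to UVW: (1/4, 1/4, 1/2).
On side UV the W-coordinate is zero; dropping P's W-weight 1/2 and renormalizing the remaining 1/4 : 1/4 gives weights 1/2, 1/2 on U, V.
Q = (1/2)·(-5, 8) + (1/2)·(9/2, 1) = (-1/4, 9/2).

(-1/4, 9/2)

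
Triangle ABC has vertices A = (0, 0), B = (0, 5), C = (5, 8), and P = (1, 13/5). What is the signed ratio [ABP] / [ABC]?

[ABC] = ½·(0·(5−8) + 0·(8−0) + 5·(0−5)) = ½·(0 + 0 − 25) = -25/2.
[ABP] = ½·(0·(5−(13/5)) + 0·(13/5−0) + 1·(0−5)) = ½·(0 + 0 − 5) = -5/2, so the ratio is (-5/2)/(-25/2) = 1/5.

1/5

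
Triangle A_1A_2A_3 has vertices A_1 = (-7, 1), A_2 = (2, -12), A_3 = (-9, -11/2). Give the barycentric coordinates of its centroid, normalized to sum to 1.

(1/3, 1/3, 1/3)

The centroid is the average of the vertices, so each weight is 1/3.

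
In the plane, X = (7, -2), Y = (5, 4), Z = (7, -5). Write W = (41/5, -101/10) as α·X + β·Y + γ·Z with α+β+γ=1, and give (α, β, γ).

Signed area of the reference triangle: [XYZ] = ½·(7·(4−(-5)) + 5·(-5−(-2)) + 7·(-2−4)) = ½·(63 − 15 − 42) = 3.
[WYZ] = ½·((41/5)·(4−(-5)) + 5·(-5−(-101/10)) + 7·(-101/10−4)) = ½·(369/5 + 51/2 − 987/10) = 3/10, so the X-coordinate is (3/10)/3 = 1/10.
[XWZ] = ½·(7·(-101/10−(-5)) + (41/5)·(-5−(-2)) + 7·(-2−(-101/10))) = ½·(-357/10 − 123/5 + 567/10) = -9/5, so the Y-coordinate is -3/5.
[XYW] = ½·(7·(4−(-101/10)) + 5·(-101/10−(-2)) + (41/5)·(-2−4)) = ½·(987/10 − 81/2 − 246/5) = 9/2, so the Z-coordinate is 3/2.

(1/10, -3/5, 3/2)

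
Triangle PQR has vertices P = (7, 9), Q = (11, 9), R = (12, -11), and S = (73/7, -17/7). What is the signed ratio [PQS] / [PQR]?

4/7

[PQR] = ½·(7·(9−(-11)) + 11·(-11−9) + 12·(9−9)) = ½·(140 − 220 + 0) = -40.
[PQS] = ½·(7·(9−(-17/7)) + 11·(-17/7−9) + (73/7)·(9−9)) = ½·(80 − 880/7 + 0) = -160/7, so the ratio is (-160/7)/(-40) = 4/7.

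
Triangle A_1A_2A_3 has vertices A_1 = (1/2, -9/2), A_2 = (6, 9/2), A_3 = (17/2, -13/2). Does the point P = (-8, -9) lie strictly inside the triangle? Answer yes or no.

no

Barycentric coordinates of P: (751/332, -53/83, -207/332).
The three coordinates are positive, negative, negative; a point is interior exactly when all three are positive.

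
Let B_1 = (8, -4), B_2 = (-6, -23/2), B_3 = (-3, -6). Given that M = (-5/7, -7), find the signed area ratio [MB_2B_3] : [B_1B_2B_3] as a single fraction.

[B_1B_2B_3] = ½·(8·(-23/2−(-6)) + (-6)·(-6−(-4)) + (-3)·(-4−(-23/2))) = ½·(-44 + 12 − 45/2) = -109/4.
[MB_2B_3] = ½·((-5/7)·(-23/2−(-6)) + (-6)·(-6−(-7)) + (-3)·(-7−(-23/2))) = ½·(55/14 − 6 − 27/2) = -109/14, so the ratio is (-109/14)/(-109/4) = 2/7.

2/7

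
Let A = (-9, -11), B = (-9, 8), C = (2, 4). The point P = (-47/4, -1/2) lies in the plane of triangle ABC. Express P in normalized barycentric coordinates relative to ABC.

(1/2, 3/4, -1/4)

Signed area of the reference triangle: [ABC] = ½·((-9)·(8−4) + (-9)·(4−(-11)) + 2·(-11−8)) = ½·(-36 − 135 − 38) = -209/2.
[PBC] = ½·((-47/4)·(8−4) + (-9)·(4−(-1/2)) + 2·(-1/2−8)) = ½·(-47 − 81/2 − 17) = -209/4, so the A-coordinate is (-209/4)/(-209/2) = 1/2.
[APC] = ½·((-9)·(-1/2−4) + (-47/4)·(4−(-11)) + 2·(-11−(-1/2))) = ½·(81/2 − 705/4 − 21) = -627/8, so the B-coordinate is 3/4.
[ABP] = ½·((-9)·(8−(-1/2)) + (-9)·(-1/2−(-11)) + (-47/4)·(-11−8)) = ½·(-153/2 − 189/2 + 893/4) = 209/8, so the C-coordinate is -1/4.
Check: 1/2 + 3/4 − 1/4 = 1.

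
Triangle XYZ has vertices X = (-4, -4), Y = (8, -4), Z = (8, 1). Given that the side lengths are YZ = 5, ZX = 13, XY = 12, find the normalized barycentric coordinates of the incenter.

The incenter has barycentric coordinates proportional to the opposite side lengths: (5 : 13 : 12).
Normalizing by 5+13+12 = 30 gives (1/6, 13/30, 2/5).

(1/6, 13/30, 2/5)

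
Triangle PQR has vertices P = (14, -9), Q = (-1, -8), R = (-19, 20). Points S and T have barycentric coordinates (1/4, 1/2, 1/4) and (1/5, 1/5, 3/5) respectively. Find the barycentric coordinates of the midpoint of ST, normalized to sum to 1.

Since both coordinate triples sum to 1, the midpoint's barycentrics are the componentwise average.
(1/4+1/5)/2 = 9/40; similarly 7/20 and 17/40.

(9/40, 7/20, 17/40)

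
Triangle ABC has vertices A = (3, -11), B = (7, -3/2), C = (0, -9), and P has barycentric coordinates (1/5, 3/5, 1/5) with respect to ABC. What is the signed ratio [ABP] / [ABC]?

The signed ratio [ABP]/[ABC] equals the barycentric coordinate of P at vertex C, which is 1/5.

1/5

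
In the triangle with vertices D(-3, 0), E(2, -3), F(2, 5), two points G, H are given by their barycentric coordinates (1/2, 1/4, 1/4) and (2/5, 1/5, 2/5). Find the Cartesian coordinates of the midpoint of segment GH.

Barycentric coordinates of the midpoint are the average: (9/20, 9/40, 13/40).
Converting: (9/20)·D + (9/40)·E + (13/40)·F = (-1/4, 19/20).

(-1/4, 19/20)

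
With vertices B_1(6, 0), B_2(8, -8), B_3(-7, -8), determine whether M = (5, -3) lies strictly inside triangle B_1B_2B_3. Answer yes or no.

yes

Barycentric coordinates of M: (5/8, 31/120, 7/60).
The three coordinates are positive, positive, positive; a point is interior exactly when all three are positive.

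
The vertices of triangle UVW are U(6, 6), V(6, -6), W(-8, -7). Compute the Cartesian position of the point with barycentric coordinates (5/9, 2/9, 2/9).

(26/9, 4/9)

P = (5/9)·U + (2/9)·V + (2/9)·W.
x-coordinate: (5/9)·6 + (2/9)·6 + (2/9)·(-8) = 26/9.
y-coordinate: (5/9)·6 + (2/9)·(-6) + (2/9)·(-7) = 4/9.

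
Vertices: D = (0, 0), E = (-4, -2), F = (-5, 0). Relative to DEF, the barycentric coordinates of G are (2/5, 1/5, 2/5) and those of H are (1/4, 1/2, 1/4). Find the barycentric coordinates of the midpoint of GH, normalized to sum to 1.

Since both coordinate triples sum to 1, the midpoint's barycentrics are the componentwise average.
(2/5+1/4)/2 = 13/40; similarly 7/20 and 13/40.

(13/40, 7/20, 13/40)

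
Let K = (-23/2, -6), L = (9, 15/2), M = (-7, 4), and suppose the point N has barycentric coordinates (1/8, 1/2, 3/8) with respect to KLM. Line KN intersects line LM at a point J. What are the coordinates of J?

(15/7, 6)

Line KN meets LM where the K-coordinate vanishes; zeroing N's K-weight and renormalizing leaves L, M-weights 1/2 : 3/8 → (4/7, 3/7).
So J = (4/7)·L + (3/7)·M = (15/7, 6).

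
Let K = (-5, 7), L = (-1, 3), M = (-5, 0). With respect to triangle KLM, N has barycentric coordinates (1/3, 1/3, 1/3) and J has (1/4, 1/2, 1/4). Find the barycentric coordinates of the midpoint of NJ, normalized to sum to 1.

Since both coordinate triples sum to 1, the midpoint's barycentrics are the componentwise average.
(1/3+1/4)/2 = 7/24; similarly 5/12 and 7/24.

(7/24, 5/12, 7/24)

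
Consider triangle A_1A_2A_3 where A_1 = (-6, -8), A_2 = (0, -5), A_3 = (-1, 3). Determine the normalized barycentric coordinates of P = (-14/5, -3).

(2/5, 1/5, 2/5)

Signed area of the reference triangle: [A_1A_2A_3] = ½·((-6)·(-5−3) + 0·(3−(-8)) + (-1)·(-8−(-5))) = ½·(48 + 0 + 3) = 51/2.
[PA_2A_3] = ½·((-14/5)·(-5−3) + 0·(3−(-3)) + (-1)·(-3−(-5))) = ½·(112/5 + 0 − 2) = 51/5, so the A_1-coordinate is (51/5)/(51/2) = 2/5.
[A_1PA_3] = ½·((-6)·(-3−3) + (-14/5)·(3−(-8)) + (-1)·(-8−(-3))) = ½·(36 − 154/5 + 5) = 51/10, so the A_2-coordinate is 1/5.
[A_1A_2P] = ½·((-6)·(-5−(-3)) + 0·(-3−(-8)) + (-14/5)·(-8−(-5))) = ½·(12 + 0 + 42/5) = 51/5, so the A_3-coordinate is 2/5.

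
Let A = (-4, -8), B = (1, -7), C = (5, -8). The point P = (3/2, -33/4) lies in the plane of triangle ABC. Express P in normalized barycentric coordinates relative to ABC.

Signed area of the reference triangle: [ABC] = ½·((-4)·(-7−(-8)) + 1·(-8−(-8)) + 5·(-8−(-7))) = ½·(-4 + 0 − 5) = -9/2.
[PBC] = ½·((3/2)·(-7−(-8)) + 1·(-8−(-33/4)) + 5·(-33/4−(-7))) = ½·(3/2 + 1/4 − 25/4) = -9/4, so the A-coordinate is (-9/4)/(-9/2) = 1/2.
[APC] = ½·((-4)·(-33/4−(-8)) + (3/2)·(-8−(-8)) + 5·(-8−(-33/4))) = ½·(1 + 0 + 5/4) = 9/8, so the B-coordinate is -1/4.
[ABP] = ½·((-4)·(-7−(-33/4)) + 1·(-33/4−(-8)) + (3/2)·(-8−(-7))) = ½·(-5 − 1/4 − 3/2) = -27/8, so the C-coordinate is 3/4.
Check: 1/2 − 1/4 + 3/4 = 1.

(1/2, -1/4, 3/4)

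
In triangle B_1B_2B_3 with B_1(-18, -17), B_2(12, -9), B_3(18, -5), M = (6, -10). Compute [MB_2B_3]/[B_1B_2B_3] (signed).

[B_1B_2B_3] = ½·((-18)·(-9−(-5)) + 12·(-5−(-17)) + 18·(-17−(-9))) = ½·(72 + 144 − 144) = 36.
[MB_2B_3] = ½·(6·(-9−(-5)) + 12·(-5−(-10)) + 18·(-10−(-9))) = ½·(-24 + 60 − 18) = 9, so the ratio is 9/36 = 1/4.

1/4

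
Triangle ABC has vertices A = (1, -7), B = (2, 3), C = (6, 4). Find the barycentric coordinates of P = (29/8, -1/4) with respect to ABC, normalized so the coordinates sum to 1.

Signed area of the reference triangle: [ABC] = ½·(1·(3−4) + 2·(4−(-7)) + 6·(-7−3)) = ½·(-1 + 22 − 60) = -39/2.
[PBC] = ½·((29/8)·(3−4) + 2·(4−(-1/4)) + 6·(-1/4−3)) = ½·(-29/8 + 17/2 − 39/2) = -117/16, so the A-coordinate is (-117/16)/(-39/2) = 3/8.
[APC] = ½·(1·(-1/4−4) + (29/8)·(4−(-7)) + 6·(-7−(-1/4))) = ½·(-17/4 + 319/8 − 81/2) = -39/16, so the B-coordinate is 1/8.
[ABP] = ½·(1·(3−(-1/4)) + 2·(-1/4−(-7)) + (29/8)·(-7−3)) = ½·(13/4 + 27/2 − 145/4) = -39/4, so the C-coordinate is 1/2.
Check: 3/8 + 1/8 + 1/2 = 1.

(3/8, 1/8, 1/2)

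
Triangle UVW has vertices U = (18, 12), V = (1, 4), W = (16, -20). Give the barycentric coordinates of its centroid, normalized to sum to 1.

(1/3, 1/3, 1/3)

The centroid is the average of the vertices, so each weight is 1/3.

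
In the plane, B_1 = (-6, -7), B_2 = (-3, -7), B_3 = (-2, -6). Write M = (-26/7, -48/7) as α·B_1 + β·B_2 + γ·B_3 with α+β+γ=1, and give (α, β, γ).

Signed area of the reference triangle: [B_1B_2B_3] = ½·((-6)·(-7−(-6)) + (-3)·(-6−(-7)) + (-2)·(-7−(-7))) = ½·(6 − 3 + 0) = 3/2.
[MB_2B_3] = ½·((-26/7)·(-7−(-6)) + (-3)·(-6−(-48/7)) + (-2)·(-48/7−(-7))) = ½·(26/7 − 18/7 − 2/7) = 3/7, so the B_1-coordinate is (3/7)/(3/2) = 2/7.
[B_1MB_3] = ½·((-6)·(-48/7−(-6)) + (-26/7)·(-6−(-7)) + (-2)·(-7−(-48/7))) = ½·(36/7 − 26/7 + 2/7) = 6/7, so the B_2-coordinate is 4/7.
[B_1B_2M] = ½·((-6)·(-7−(-48/7)) + (-3)·(-48/7−(-7)) + (-26/7)·(-7−(-7))) = ½·(6/7 − 3/7 + 0) = 3/14, so the B_3-coordinate is 1/7.
Check: 2/7 + 4/7 + 1/7 = 1.

(2/7, 4/7, 1/7)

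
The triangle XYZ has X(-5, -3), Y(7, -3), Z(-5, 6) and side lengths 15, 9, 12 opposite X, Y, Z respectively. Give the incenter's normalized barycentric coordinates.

The incenter has barycentric coordinates proportional to the opposite side lengths: (15 : 9 : 12).
Normalizing by 15+9+12 = 36 gives (5/12, 1/4, 1/3).

(5/12, 1/4, 1/3)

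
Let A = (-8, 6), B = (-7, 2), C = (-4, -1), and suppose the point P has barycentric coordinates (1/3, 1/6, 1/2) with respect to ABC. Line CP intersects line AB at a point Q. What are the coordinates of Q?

Line CP meets AB where the C-coordinate vanishes; zeroing P's C-weight and renormalizing leaves A, B-weights 1/3 : 1/6 → (2/3, 1/3).
So Q = (2/3)·A + (1/3)·B = (-23/3, 14/3).

(-23/3, 14/3)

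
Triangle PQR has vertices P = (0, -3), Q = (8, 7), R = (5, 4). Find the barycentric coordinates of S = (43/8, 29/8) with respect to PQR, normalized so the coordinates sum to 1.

(3/8, 3/4, -1/8)

Signed area of the reference triangle: [PQR] = ½·(0·(7−4) + 8·(4−(-3)) + 5·(-3−7)) = ½·(0 + 56 − 50) = 3.
[SQR] = ½·((43/8)·(7−4) + 8·(4−(29/8)) + 5·(29/8−7)) = ½·(129/8 + 3 − 135/8) = 9/8, so the P-coordinate is (9/8)/3 = 3/8.
[PSR] = ½·(0·(29/8−4) + (43/8)·(4−(-3)) + 5·(-3−(29/8))) = ½·(0 + 301/8 − 265/8) = 9/4, so the Q-coordinate is 3/4.
[PQS] = ½·(0·(7−(29/8)) + 8·(29/8−(-3)) + (43/8)·(-3−7)) = ½·(0 + 53 − 215/4) = -3/8, so the R-coordinate is -1/8.
Check: 3/8 + 3/4 − 1/8 = 1.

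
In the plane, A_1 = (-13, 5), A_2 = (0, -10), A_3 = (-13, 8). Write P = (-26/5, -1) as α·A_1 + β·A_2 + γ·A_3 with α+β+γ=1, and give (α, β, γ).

Signed area of the reference triangle: [A_1A_2A_3] = ½·((-13)·(-10−8) + 0·(8−5) + (-13)·(5−(-10))) = ½·(234 + 0 − 195) = 39/2.
[PA_2A_3] = ½·((-26/5)·(-10−8) + 0·(8−(-1)) + (-13)·(-1−(-10))) = ½·(468/5 + 0 − 117) = -117/10, so the A_1-coordinate is (-117/10)/(39/2) = -3/5.
[A_1PA_3] = ½·((-13)·(-1−8) + (-26/5)·(8−5) + (-13)·(5−(-1))) = ½·(117 − 78/5 − 78) = 117/10, so the A_2-coordinate is 3/5.
[A_1A_2P] = ½·((-13)·(-10−(-1)) + 0·(-1−5) + (-26/5)·(5−(-10))) = ½·(117 + 0 − 78) = 39/2, so the A_3-coordinate is 1.
Check: -3/5 + 3/5 + 1 = 1.

(-3/5, 3/5, 1)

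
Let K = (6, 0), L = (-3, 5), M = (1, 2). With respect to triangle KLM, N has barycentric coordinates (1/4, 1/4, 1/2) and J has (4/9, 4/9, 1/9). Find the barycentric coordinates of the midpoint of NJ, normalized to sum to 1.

Since both coordinate triples sum to 1, the midpoint's barycentrics are the componentwise average.
(1/4+4/9)/2 = 25/72; similarly 25/72 and 11/36.

(25/72, 25/72, 11/36)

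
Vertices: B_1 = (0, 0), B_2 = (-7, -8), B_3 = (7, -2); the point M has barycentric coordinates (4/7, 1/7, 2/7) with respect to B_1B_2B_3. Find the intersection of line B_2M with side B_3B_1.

Line B_2M meets B_3B_1 where the B_2-coordinate vanishes; zeroing M's B_2-weight and renormalizing leaves B_3, B_1-weights 2/7 : 4/7 → (1/3, 2/3).
So N = (1/3)·B_3 + (2/3)·B_1 = (7/3, -2/3).

(7/3, -2/3)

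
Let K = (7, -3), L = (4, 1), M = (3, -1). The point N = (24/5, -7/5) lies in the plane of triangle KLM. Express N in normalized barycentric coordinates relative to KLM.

Signed area of the reference triangle: [KLM] = ½·(7·(1−(-1)) + 4·(-1−(-3)) + 3·(-3−1)) = ½·(14 + 8 − 12) = 5.
[NLM] = ½·((24/5)·(1−(-1)) + 4·(-1−(-7/5)) + 3·(-7/5−1)) = ½·(48/5 + 8/5 − 36/5) = 2, so the K-coordinate is 2/5 = 2/5.
[KNM] = ½·(7·(-7/5−(-1)) + (24/5)·(-1−(-3)) + 3·(-3−(-7/5))) = ½·(-14/5 + 48/5 − 24/5) = 1, so the L-coordinate is 1/5.
[KLN] = ½·(7·(1−(-7/5)) + 4·(-7/5−(-3)) + (24/5)·(-3−1)) = ½·(84/5 + 32/5 − 96/5) = 2, so the M-coordinate is 2/5.

(2/5, 1/5, 2/5)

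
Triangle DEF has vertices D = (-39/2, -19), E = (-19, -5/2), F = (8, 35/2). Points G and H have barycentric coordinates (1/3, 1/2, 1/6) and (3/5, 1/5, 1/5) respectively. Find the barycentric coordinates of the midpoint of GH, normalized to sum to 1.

Since both coordinate triples sum to 1, the midpoint's barycentrics are the componentwise average.
(1/3+3/5)/2 = 7/15; similarly 7/20 and 11/60.

(7/15, 7/20, 11/60)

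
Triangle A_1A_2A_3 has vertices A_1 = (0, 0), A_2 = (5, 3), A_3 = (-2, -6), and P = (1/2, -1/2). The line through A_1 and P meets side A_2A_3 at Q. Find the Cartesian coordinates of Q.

(3/2, -3/2)

Barycentric coordinates of P with respect to A_1A_2A_3: (2/3, 1/6, 1/6).
On side A_2A_3 the A_1-coordinate is zero; dropping P's A_1-weight 2/3 and renormalizing the remaining 1/6 : 1/6 gives weights 1/2, 1/2 on A_2, A_3.
Q = (1/2)·(5, 3) + (1/2)·(-2, -6) = (3/2, -3/2).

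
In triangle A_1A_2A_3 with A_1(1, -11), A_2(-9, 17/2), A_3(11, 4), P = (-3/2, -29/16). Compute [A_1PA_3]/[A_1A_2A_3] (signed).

[A_1A_2A_3] = ½·(1·(17/2−4) + (-9)·(4−(-11)) + 11·(-11−(17/2))) = ½·(9/2 − 135 − 429/2) = -345/2.
[A_1PA_3] = ½·(1·(-29/16−4) + (-3/2)·(4−(-11)) + 11·(-11−(-29/16))) = ½·(-93/16 − 45/2 − 1617/16) = -1035/16, so the ratio is (-1035/16)/(-345/2) = 3/8.

3/8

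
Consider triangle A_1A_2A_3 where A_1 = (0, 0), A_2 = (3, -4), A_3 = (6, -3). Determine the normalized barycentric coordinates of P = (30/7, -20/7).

(1/7, 2/7, 4/7)

Signed area of the reference triangle: [A_1A_2A_3] = ½·(0·(-4−(-3)) + 3·(-3−0) + 6·(0−(-4))) = ½·(0 − 9 + 24) = 15/2.
[PA_2A_3] = ½·((30/7)·(-4−(-3)) + 3·(-3−(-20/7)) + 6·(-20/7−(-4))) = ½·(-30/7 − 3/7 + 48/7) = 15/14, so the A_1-coordinate is (15/14)/(15/2) = 1/7.
[A_1PA_3] = ½·(0·(-20/7−(-3)) + (30/7)·(-3−0) + 6·(0−(-20/7))) = ½·(0 − 90/7 + 120/7) = 15/7, so the A_2-coordinate is 2/7.
[A_1A_2P] = ½·(0·(-4−(-20/7)) + 3·(-20/7−0) + (30/7)·(0−(-4))) = ½·(0 − 60/7 + 120/7) = 30/7, so the A_3-coordinate is 4/7.
Check: 1/7 + 2/7 + 4/7 = 1.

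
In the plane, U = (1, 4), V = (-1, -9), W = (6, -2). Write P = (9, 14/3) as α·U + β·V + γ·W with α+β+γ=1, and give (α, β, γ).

Signed area of the reference triangle: [UVW] = ½·(1·(-9−(-2)) + (-1)·(-2−4) + 6·(4−(-9))) = ½·(-7 + 6 + 78) = 77/2.
[PVW] = ½·(9·(-9−(-2)) + (-1)·(-2−(14/3)) + 6·(14/3−(-9))) = ½·(-63 + 20/3 + 82) = 77/6, so the U-coordinate is (77/6)/(77/2) = 1/3.
[UPW] = ½·(1·(14/3−(-2)) + 9·(-2−4) + 6·(4−(14/3))) = ½·(20/3 − 54 − 4) = -77/3, so the V-coordinate is -2/3.
[UVP] = ½·(1·(-9−(14/3)) + (-1)·(14/3−4) + 9·(4−(-9))) = ½·(-41/3 − 2/3 + 117) = 154/3, so the W-coordinate is 4/3.

(1/3, -2/3, 4/3)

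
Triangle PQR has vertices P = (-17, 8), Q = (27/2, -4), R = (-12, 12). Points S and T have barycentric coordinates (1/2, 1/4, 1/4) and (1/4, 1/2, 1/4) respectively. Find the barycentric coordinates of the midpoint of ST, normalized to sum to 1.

(3/8, 3/8, 1/4)

Since both coordinate triples sum to 1, the midpoint's barycentrics are the componentwise average.
(1/2+1/4)/2 = 3/8; similarly 3/8 and 1/4.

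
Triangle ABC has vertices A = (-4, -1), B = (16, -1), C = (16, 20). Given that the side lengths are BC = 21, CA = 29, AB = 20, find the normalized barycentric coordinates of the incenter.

The incenter has barycentric coordinates proportional to the opposite side lengths: (21 : 29 : 20).
Normalizing by 21+29+20 = 70 gives (3/10, 29/70, 2/7).

(3/10, 29/70, 2/7)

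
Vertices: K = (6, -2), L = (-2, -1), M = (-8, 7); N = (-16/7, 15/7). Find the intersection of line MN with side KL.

Barycentric coordinates of N with respect to KLM: (2/7, 2/7, 3/7).
On side KL the M-coordinate is zero; dropping N's M-weight 3/7 and renormalizing the remaining 2/7 : 2/7 gives weights 1/2, 1/2 on K, L.
J = (1/2)·(6, -2) + (1/2)·(-2, -1) = (2, -3/2).

(2, -3/2)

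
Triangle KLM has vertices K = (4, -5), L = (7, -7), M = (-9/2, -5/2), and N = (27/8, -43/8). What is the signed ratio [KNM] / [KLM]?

1/2

[KLM] = ½·(4·(-7−(-5/2)) + 7·(-5/2−(-5)) + (-9/2)·(-5−(-7))) = ½·(-18 + 35/2 − 9) = -19/4.
[KNM] = ½·(4·(-43/8−(-5/2)) + (27/8)·(-5/2−(-5)) + (-9/2)·(-5−(-43/8))) = ½·(-23/2 + 135/16 − 27/16) = -19/8, so the ratio is (-19/8)/(-19/4) = 1/2.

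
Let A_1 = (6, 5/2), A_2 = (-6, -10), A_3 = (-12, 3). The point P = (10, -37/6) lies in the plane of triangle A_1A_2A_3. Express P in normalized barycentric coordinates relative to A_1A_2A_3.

Signed area of the reference triangle: [A_1A_2A_3] = ½·(6·(-10−3) + (-6)·(3−(5/2)) + (-12)·(5/2−(-10))) = ½·(-78 − 3 − 150) = -231/2.
[PA_2A_3] = ½·(10·(-10−3) + (-6)·(3−(-37/6)) + (-12)·(-37/6−(-10))) = ½·(-130 − 55 − 46) = -231/2, so the A_1-coordinate is (-231/2)/(-231/2) = 1.
[A_1PA_3] = ½·(6·(-37/6−3) + 10·(3−(5/2)) + (-12)·(5/2−(-37/6))) = ½·(-55 + 5 − 104) = -77, so the A_2-coordinate is 2/3.
[A_1A_2P] = ½·(6·(-10−(-37/6)) + (-6)·(-37/6−(5/2)) + 10·(5/2−(-10))) = ½·(-23 + 52 + 125) = 77, so the A_3-coordinate is -2/3.

(1, 2/3, -2/3)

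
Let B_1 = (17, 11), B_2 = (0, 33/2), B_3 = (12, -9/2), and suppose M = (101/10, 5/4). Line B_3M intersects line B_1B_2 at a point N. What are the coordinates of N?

(17/3, 44/3)

Barycentric coordinates of M with respect to B_1B_2B_3: (1/10, 1/5, 7/10).
On side B_1B_2 the B_3-coordinate is zero; dropping M's B_3-weight 7/10 and renormalizing the remaining 1/10 : 1/5 gives weights 1/3, 2/3 on B_1, B_2.
N = (1/3)·(17, 11) + (2/3)·(0, 33/2) = (17/3, 44/3).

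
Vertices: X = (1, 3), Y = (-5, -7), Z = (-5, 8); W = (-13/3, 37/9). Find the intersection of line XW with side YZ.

(-5, 17/4)

Barycentric coordinates of W with respect to XYZ: (1/9, 2/9, 2/3).
On side YZ the X-coordinate is zero; dropping W's X-weight 1/9 and renormalizing the remaining 2/9 : 2/3 gives weights 1/4, 3/4 on Y, Z.
V = (1/4)·(-5, -7) + (3/4)·(-5, 8) = (-5, 17/4).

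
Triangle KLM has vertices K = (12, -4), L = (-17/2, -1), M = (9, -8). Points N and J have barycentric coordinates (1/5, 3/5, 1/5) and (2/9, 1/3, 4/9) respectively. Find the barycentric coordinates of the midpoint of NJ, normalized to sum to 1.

(19/90, 7/15, 29/90)

Since both coordinate triples sum to 1, the midpoint's barycentrics are the componentwise average.
(1/5+2/9)/2 = 19/90; similarly 7/15 and 29/90.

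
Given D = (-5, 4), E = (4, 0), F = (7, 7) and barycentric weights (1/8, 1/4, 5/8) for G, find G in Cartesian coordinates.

G = (1/8)·D + (1/4)·E + (5/8)·F.
x-coordinate: (1/8)·(-5) + (1/4)·4 + (5/8)·7 = 19/4.
y-coordinate: (1/8)·4 + (1/4)·0 + (5/8)·7 = 39/8.

(19/4, 39/8)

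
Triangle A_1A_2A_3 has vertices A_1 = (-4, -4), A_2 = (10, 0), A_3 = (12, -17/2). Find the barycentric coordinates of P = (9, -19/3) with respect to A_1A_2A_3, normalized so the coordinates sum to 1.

Signed area of the reference triangle: [A_1A_2A_3] = ½·((-4)·(0−(-17/2)) + 10·(-17/2−(-4)) + 12·(-4−0)) = ½·(-34 − 45 − 48) = -127/2.
[PA_2A_3] = ½·(9·(0−(-17/2)) + 10·(-17/2−(-19/3)) + 12·(-19/3−0)) = ½·(153/2 − 65/3 − 76) = -127/12, so the A_1-coordinate is (-127/12)/(-127/2) = 1/6.
[A_1PA_3] = ½·((-4)·(-19/3−(-17/2)) + 9·(-17/2−(-4)) + 12·(-4−(-19/3))) = ½·(-26/3 − 81/2 + 28) = -127/12, so the A_2-coordinate is 1/6.
[A_1A_2P] = ½·((-4)·(0−(-19/3)) + 10·(-19/3−(-4)) + 9·(-4−0)) = ½·(-76/3 − 70/3 − 36) = -127/3, so the A_3-coordinate is 2/3.
Check: 1/6 + 1/6 + 2/3 = 1.

(1/6, 1/6, 2/3)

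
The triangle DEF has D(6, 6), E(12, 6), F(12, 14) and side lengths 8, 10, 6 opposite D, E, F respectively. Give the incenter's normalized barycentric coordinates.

The incenter has barycentric coordinates proportional to the opposite side lengths: (8 : 10 : 6).
Normalizing by 8+10+6 = 24 gives (1/3, 5/12, 1/4).

(1/3, 5/12, 1/4)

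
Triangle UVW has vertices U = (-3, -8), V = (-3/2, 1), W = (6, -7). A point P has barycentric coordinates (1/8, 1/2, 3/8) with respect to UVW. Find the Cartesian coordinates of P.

P = (1/8)·U + (1/2)·V + (3/8)·W.
x-coordinate: (1/8)·(-3) + (1/2)·(-3/2) + (3/8)·6 = 9/8.
y-coordinate: (1/8)·(-8) + (1/2)·1 + (3/8)·(-7) = -25/8.

(9/8, -25/8)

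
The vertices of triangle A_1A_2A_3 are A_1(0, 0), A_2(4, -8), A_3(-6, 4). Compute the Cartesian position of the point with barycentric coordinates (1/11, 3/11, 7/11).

P = (1/11)·A_1 + (3/11)·A_2 + (7/11)·A_3.
x-coordinate: (1/11)·0 + (3/11)·4 + (7/11)·(-6) = -30/11.
y-coordinate: (1/11)·0 + (3/11)·(-8) + (7/11)·4 = 4/11.

(-30/11, 4/11)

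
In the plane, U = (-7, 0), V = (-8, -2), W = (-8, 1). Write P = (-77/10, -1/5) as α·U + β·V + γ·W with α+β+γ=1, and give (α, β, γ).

(3/10, 3/10, 2/5)

Signed area of the reference triangle: [UVW] = ½·((-7)·(-2−1) + (-8)·(1−0) + (-8)·(0−(-2))) = ½·(21 − 8 − 16) = -3/2.
[PVW] = ½·((-77/10)·(-2−1) + (-8)·(1−(-1/5)) + (-8)·(-1/5−(-2))) = ½·(231/10 − 48/5 − 72/5) = -9/20, so the U-coordinate is (-9/20)/(-3/2) = 3/10.
[UPW] = ½·((-7)·(-1/5−1) + (-77/10)·(1−0) + (-8)·(0−(-1/5))) = ½·(42/5 − 77/10 − 8/5) = -9/20, so the V-coordinate is 3/10.
[UVP] = ½·((-7)·(-2−(-1/5)) + (-8)·(-1/5−0) + (-77/10)·(0−(-2))) = ½·(63/5 + 8/5 − 77/5) = -3/5, so the W-coordinate is 2/5.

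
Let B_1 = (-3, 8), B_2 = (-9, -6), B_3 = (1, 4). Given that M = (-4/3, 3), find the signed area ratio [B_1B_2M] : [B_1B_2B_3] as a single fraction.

[B_1B_2B_3] = ½·((-3)·(-6−4) + (-9)·(4−8) + 1·(8−(-6))) = ½·(30 + 36 + 14) = 40.
[B_1B_2M] = ½·((-3)·(-6−3) + (-9)·(3−8) + (-4/3)·(8−(-6))) = ½·(27 + 45 − 56/3) = 80/3, so the ratio is (80/3)/40 = 2/3.

2/3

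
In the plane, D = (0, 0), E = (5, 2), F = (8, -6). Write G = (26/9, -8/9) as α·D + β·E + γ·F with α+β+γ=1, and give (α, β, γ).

(5/9, 2/9, 2/9)

Signed area of the reference triangle: [DEF] = ½·(0·(2−(-6)) + 5·(-6−0) + 8·(0−2)) = ½·(0 − 30 − 16) = -23.
[GEF] = ½·((26/9)·(2−(-6)) + 5·(-6−(-8/9)) + 8·(-8/9−2)) = ½·(208/9 − 230/9 − 208/9) = -115/9, so the D-coordinate is (-115/9)/(-23) = 5/9.
[DGF] = ½·(0·(-8/9−(-6)) + (26/9)·(-6−0) + 8·(0−(-8/9))) = ½·(0 − 52/3 + 64/9) = -46/9, so the E-coordinate is 2/9.
[DEG] = ½·(0·(2−(-8/9)) + 5·(-8/9−0) + (26/9)·(0−2)) = ½·(0 − 40/9 − 52/9) = -46/9, so the F-coordinate is 2/9.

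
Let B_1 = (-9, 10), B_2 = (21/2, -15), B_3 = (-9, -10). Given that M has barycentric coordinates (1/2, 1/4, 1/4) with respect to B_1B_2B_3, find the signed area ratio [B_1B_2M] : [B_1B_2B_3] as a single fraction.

The signed ratio [B_1B_2M]/[B_1B_2B_3] equals the barycentric coordinate of M at vertex B_3, which is 1/4.

1/4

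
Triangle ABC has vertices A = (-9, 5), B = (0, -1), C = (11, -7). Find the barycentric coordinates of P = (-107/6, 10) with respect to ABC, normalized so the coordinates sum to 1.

(7/6, 1/2, -2/3)

Signed area of the reference triangle: [ABC] = ½·((-9)·(-1−(-7)) + 0·(-7−5) + 11·(5−(-1))) = ½·(-54 + 0 + 66) = 6.
[PBC] = ½·((-107/6)·(-1−(-7)) + 0·(-7−10) + 11·(10−(-1))) = ½·(-107 + 0 + 121) = 7, so the A-coordinate is 7/6 = 7/6.
[APC] = ½·((-9)·(10−(-7)) + (-107/6)·(-7−5) + 11·(5−10)) = ½·(-153 + 214 − 55) = 3, so the B-coordinate is 1/2.
[ABP] = ½·((-9)·(-1−10) + 0·(10−5) + (-107/6)·(5−(-1))) = ½·(99 + 0 − 107) = -4, so the C-coordinate is -2/3.
Check: 7/6 + 1/2 − 2/3 = 1.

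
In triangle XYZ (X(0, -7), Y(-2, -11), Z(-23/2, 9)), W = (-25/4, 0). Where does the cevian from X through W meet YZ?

Barycentric coordinates of W with respect to XYZ: (1/4, 1/4, 1/2).
On side YZ the X-coordinate is zero; dropping W's X-weight 1/4 and renormalizing the remaining 1/4 : 1/2 gives weights 1/3, 2/3 on Y, Z.
V = (1/3)·(-2, -11) + (2/3)·(-23/2, 9) = (-25/3, 7/3).

(-25/3, 7/3)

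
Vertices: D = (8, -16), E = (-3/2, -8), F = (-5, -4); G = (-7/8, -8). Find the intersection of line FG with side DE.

Barycentric coordinates of G with respect to DEF: (1/4, 1/4, 1/2).
On side DE the F-coordinate is zero; dropping G's F-weight 1/2 and renormalizing the remaining 1/4 : 1/4 gives weights 1/2, 1/2 on D, E.
H = (1/2)·(8, -16) + (1/2)·(-3/2, -8) = (13/4, -12).

(13/4, -12)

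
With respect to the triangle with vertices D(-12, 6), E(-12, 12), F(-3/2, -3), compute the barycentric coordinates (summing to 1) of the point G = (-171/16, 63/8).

(3/8, 1/2, 1/8)

Signed area of the reference triangle: [DEF] = ½·((-12)·(12−(-3)) + (-12)·(-3−6) + (-3/2)·(6−12)) = ½·(-180 + 108 + 9) = -63/2.
[GEF] = ½·((-171/16)·(12−(-3)) + (-12)·(-3−(63/8)) + (-3/2)·(63/8−12)) = ½·(-2565/16 + 261/2 + 99/16) = -189/16, so the D-coordinate is (-189/16)/(-63/2) = 3/8.
[DGF] = ½·((-12)·(63/8−(-3)) + (-171/16)·(-3−6) + (-3/2)·(6−(63/8))) = ½·(-261/2 + 1539/16 + 45/16) = -63/4, so the E-coordinate is 1/2.
[DEG] = ½·((-12)·(12−(63/8)) + (-12)·(63/8−6) + (-171/16)·(6−12)) = ½·(-99/2 − 45/2 + 513/8) = -63/16, so the F-coordinate is 1/8.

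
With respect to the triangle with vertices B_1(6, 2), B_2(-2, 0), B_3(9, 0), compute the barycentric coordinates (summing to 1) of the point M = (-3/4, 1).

(1/2, 3/4, -1/4)

Signed area of the reference triangle: [B_1B_2B_3] = ½·(6·(0−0) + (-2)·(0−2) + 9·(2−0)) = ½·(0 + 4 + 18) = 11.
[MB_2B_3] = ½·((-3/4)·(0−0) + (-2)·(0−1) + 9·(1−0)) = ½·(0 + 2 + 9) = 11/2, so the B_1-coordinate is (11/2)/11 = 1/2.
[B_1MB_3] = ½·(6·(1−0) + (-3/4)·(0−2) + 9·(2−1)) = ½·(6 + 3/2 + 9) = 33/4, so the B_2-coordinate is 3/4.
[B_1B_2M] = ½·(6·(0−1) + (-2)·(1−2) + (-3/4)·(2−0)) = ½·(-6 + 2 − 3/2) = -11/4, so the B_3-coordinate is -1/4.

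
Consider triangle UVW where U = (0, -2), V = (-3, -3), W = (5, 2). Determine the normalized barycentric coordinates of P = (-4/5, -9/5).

Signed area of the reference triangle: [UVW] = ½·(0·(-3−2) + (-3)·(2−(-2)) + 5·(-2−(-3))) = ½·(0 − 12 + 5) = -7/2.
[PVW] = ½·((-4/5)·(-3−2) + (-3)·(2−(-9/5)) + 5·(-9/5−(-3))) = ½·(4 − 57/5 + 6) = -7/10, so the U-coordinate is (-7/10)/(-7/2) = 1/5.
[UPW] = ½·(0·(-9/5−2) + (-4/5)·(2−(-2)) + 5·(-2−(-9/5))) = ½·(0 − 16/5 − 1) = -21/10, so the V-coordinate is 3/5.
[UVP] = ½·(0·(-3−(-9/5)) + (-3)·(-9/5−(-2)) + (-4/5)·(-2−(-3))) = ½·(0 − 3/5 − 4/5) = -7/10, so the W-coordinate is 1/5.

(1/5, 3/5, 1/5)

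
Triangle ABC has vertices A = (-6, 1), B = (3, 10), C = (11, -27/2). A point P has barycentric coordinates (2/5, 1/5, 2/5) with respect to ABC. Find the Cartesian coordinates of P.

P = (2/5)·A + (1/5)·B + (2/5)·C.
x-coordinate: (2/5)·(-6) + (1/5)·3 + (2/5)·11 = 13/5.
y-coordinate: (2/5)·1 + (1/5)·10 + (2/5)·(-27/2) = -3.

(13/5, -3)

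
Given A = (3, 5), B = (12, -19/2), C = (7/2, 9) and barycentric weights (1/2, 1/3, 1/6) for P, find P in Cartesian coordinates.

(73/12, 5/6)

P = (1/2)·A + (1/3)·B + (1/6)·C.
x-coordinate: (1/2)·3 + (1/3)·12 + (1/6)·(7/2) = 73/12.
y-coordinate: (1/2)·5 + (1/3)·(-19/2) + (1/6)·9 = 5/6.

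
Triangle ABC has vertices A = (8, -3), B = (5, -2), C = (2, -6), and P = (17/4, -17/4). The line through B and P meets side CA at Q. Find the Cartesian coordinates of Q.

Barycentric coordinates of P with respect to ABC: (1/4, 1/4, 1/2).
On side CA the B-coordinate is zero; dropping P's B-weight 1/4 and renormalizing the remaining 1/2 : 1/4 gives weights 2/3, 1/3 on C, A.
Q = (2/3)·(2, -6) + (1/3)·(8, -3) = (4, -5).

(4, -5)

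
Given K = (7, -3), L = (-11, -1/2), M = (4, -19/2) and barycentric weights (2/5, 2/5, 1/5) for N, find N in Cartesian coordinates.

(-4/5, -33/10)

N = (2/5)·K + (2/5)·L + (1/5)·M.
x-coordinate: (2/5)·7 + (2/5)·(-11) + (1/5)·4 = -4/5.
y-coordinate: (2/5)·(-3) + (2/5)·(-1/2) + (1/5)·(-19/2) = -33/10.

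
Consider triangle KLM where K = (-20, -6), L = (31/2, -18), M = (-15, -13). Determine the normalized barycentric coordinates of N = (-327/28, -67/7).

Signed area of the reference triangle: [KLM] = ½·((-20)·(-18−(-13)) + (31/2)·(-13−(-6)) + (-15)·(-6−(-18))) = ½·(100 − 217/2 − 180) = -377/4.
[NLM] = ½·((-327/28)·(-18−(-13)) + (31/2)·(-13−(-67/7)) + (-15)·(-67/7−(-18))) = ½·(1635/28 − 372/7 − 885/7) = -3393/56, so the K-coordinate is (-3393/56)/(-377/4) = 9/14.
[KNM] = ½·((-20)·(-67/7−(-13)) + (-327/28)·(-13−(-6)) + (-15)·(-6−(-67/7))) = ½·(-480/7 + 327/4 − 375/7) = -1131/56, so the L-coordinate is 3/14.
[KLN] = ½·((-20)·(-18−(-67/7)) + (31/2)·(-67/7−(-6)) + (-327/28)·(-6−(-18))) = ½·(1180/7 − 775/14 − 981/7) = -377/28, so the M-coordinate is 1/7.

(9/14, 3/14, 1/7)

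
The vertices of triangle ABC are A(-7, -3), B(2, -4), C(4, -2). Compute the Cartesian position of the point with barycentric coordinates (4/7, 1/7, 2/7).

(-18/7, -20/7)

P = (4/7)·A + (1/7)·B + (2/7)·C.
x-coordinate: (4/7)·(-7) + (1/7)·2 + (2/7)·4 = -18/7.
y-coordinate: (4/7)·(-3) + (1/7)·(-4) + (2/7)·(-2) = -20/7.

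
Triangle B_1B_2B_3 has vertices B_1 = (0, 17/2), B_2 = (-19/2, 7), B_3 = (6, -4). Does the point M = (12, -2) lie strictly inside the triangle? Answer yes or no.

Barycentric coordinates of M: (388/511, -348/511, 471/511).
The three coordinates are positive, negative, positive; a point is interior exactly when all three are positive.

no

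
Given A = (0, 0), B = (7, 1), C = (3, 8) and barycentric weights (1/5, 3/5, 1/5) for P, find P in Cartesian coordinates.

P = (1/5)·A + (3/5)·B + (1/5)·C.
x-coordinate: (1/5)·0 + (3/5)·7 + (1/5)·3 = 24/5.
y-coordinate: (1/5)·0 + (3/5)·1 + (1/5)·8 = 11/5.

(24/5, 11/5)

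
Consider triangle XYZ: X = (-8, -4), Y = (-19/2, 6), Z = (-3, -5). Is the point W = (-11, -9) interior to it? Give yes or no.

no

Barycentric coordinates of W: (228/97, -56/97, -75/97).
The three coordinates are positive, negative, negative; a point is interior exactly when all three are positive.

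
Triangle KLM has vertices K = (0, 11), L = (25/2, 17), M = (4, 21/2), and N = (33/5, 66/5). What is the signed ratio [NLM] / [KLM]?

1/5

[KLM] = ½·(0·(17−(21/2)) + (25/2)·(21/2−11) + 4·(11−17)) = ½·(0 − 25/4 − 24) = -121/8.
[NLM] = ½·((33/5)·(17−(21/2)) + (25/2)·(21/2−(66/5)) + 4·(66/5−17)) = ½·(429/10 − 135/4 − 76/5) = -121/40, so the ratio is (-121/40)/(-121/8) = 1/5.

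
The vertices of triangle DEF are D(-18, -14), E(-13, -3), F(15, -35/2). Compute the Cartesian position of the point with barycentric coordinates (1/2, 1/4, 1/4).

G = (1/2)·D + (1/4)·E + (1/4)·F.
x-coordinate: (1/2)·(-18) + (1/4)·(-13) + (1/4)·15 = -17/2.
y-coordinate: (1/2)·(-14) + (1/4)·(-3) + (1/4)·(-35/2) = -97/8.

(-17/2, -97/8)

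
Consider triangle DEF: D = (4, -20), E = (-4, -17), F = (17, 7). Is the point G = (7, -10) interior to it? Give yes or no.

yes

Barycentric coordinates of G: (39/85, 49/255, 89/255).
The three coordinates are positive, positive, positive; a point is interior exactly when all three are positive.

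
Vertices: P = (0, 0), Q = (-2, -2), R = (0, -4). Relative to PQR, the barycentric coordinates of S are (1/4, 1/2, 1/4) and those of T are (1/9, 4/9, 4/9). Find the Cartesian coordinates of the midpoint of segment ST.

(-17/18, -7/3)

Barycentric coordinates of the midpoint are the average: (13/72, 17/36, 25/72).
Converting: (13/72)·P + (17/36)·Q + (25/72)·R = (-17/18, -7/3).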